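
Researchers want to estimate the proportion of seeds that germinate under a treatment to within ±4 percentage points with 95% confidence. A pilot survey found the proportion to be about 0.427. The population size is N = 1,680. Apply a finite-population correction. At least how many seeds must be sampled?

For a proportion with margin E = 0.04 at 95% confidence, z = 1.960.
n = p̂(1−p̂)(z/E)² = 0.427 × 0.573 × (1.960/0.04)² = 587.46 — call this n₀.
Finite-population correction with N = 1,680: n = n₀ / (1 + (n₀−1)/N) = 587.46 / 1.349 = 435.48
Round up: n = 436.

436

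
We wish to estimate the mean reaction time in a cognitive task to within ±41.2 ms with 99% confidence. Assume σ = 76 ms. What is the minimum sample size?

For a mean, the margin of error is E = z·σ/√n, so n = (zσ/E)².
At 99% confidence, z = 2.576.
n = (2.576 × 76 / 41.2)² = 22.58
Round up: n = 23.

23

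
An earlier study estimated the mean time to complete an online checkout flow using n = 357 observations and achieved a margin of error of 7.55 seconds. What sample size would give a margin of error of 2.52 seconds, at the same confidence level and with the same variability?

3205

Margin of error scales as 1/√n, so n₂ = n₁·(E₁/E₂)².
n₂ = 357 × (7.55/2.52)² = 357 × 8.976 = 3204.43
Round up: n₂ = 3205.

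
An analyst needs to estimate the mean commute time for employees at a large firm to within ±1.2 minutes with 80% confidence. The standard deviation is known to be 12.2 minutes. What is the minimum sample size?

For a mean, the margin of error is E = z·σ/√n, so n = (zσ/E)².
At 80% confidence, z = 1.282.
n = (1.282 × 12.2 / 1.2)² = 169.88
Round up: n = 170.

170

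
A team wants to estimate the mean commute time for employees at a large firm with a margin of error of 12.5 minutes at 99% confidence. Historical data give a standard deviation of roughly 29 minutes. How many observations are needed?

For a mean, the margin of error is E = z·σ/√n, so n = (zσ/E)².
At 99% confidence, z = 2.576.
n = (2.576 × 29 / 12.5)² = 35.72
Round up: n = 36.

36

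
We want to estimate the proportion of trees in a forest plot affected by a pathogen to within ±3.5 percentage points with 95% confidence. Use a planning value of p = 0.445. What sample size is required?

For a proportion with margin E = 0.035 at 95% confidence, z = 1.960.
n = p̂(1−p̂)(z/E)² = 0.445 × 0.555 × (1.960/0.035)² = 774.51
Round up: n = 775.

775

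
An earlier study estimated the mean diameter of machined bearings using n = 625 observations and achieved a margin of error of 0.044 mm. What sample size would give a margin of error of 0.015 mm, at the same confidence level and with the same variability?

Margin of error scales as 1/√n, so n₂ = n₁·(E₁/E₂)².
n₂ = 625 × (0.044/0.015)² = 625 × 8.604 = 5377.50
Round up: n₂ = 5378.

5378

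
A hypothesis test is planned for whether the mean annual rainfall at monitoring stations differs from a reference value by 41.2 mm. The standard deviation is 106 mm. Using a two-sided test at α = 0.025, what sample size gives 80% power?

63

For a one-sample z-test, n = ((z_{α/2} + z_β)·σ/δ)².
z_{α/2} = 2.241 (two-sided α = 0.025); z_β = 0.842 (power 80% → β = 0.2).
n = (3.083 × 106 / 41.2)² = 62.92
Round up: n = 63.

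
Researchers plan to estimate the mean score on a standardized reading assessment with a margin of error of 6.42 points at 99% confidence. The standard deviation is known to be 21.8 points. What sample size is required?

77

For a mean, the margin of error is E = z·σ/√n, so n = (zσ/E)².
At 99% confidence, z = 2.576.
n = (2.576 × 21.8 / 6.42)² = 76.51
Round up: n = 77.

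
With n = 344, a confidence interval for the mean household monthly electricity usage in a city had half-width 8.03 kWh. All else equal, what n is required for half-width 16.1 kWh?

86

Margin of error scales as 1/√n, so n₂ = n₁·(E₁/E₂)².
n₂ = 344 × (8.03/16.1)² = 344 × 0.2488 = 85.59
Round up: n₂ = 86.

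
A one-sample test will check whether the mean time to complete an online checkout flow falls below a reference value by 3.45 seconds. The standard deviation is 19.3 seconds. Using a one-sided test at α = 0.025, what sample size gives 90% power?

For a one-sample z-test, n = ((z_α + z_β)·σ/δ)².
z_α = 1.960 (one-sided α = 0.025); z_β = 1.282 (power 90% → β = 0.1).
n = (3.242 × 19.3 / 3.45)² = 328.93
Round up: n = 329.

329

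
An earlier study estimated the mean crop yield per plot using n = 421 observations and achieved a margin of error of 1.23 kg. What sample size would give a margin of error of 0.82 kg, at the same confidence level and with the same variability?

Margin of error scales as 1/√n, so n₂ = n₁·(E₁/E₂)².
n₂ = 421 × (1.23/0.82)² = 421 × 2.25 = 947.25
Round up: n₂ = 948.

948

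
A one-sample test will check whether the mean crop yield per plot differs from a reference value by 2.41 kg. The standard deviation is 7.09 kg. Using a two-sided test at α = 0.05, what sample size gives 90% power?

n = 91

For a one-sample z-test, n = ((z_{α/2} + z_β)·σ/δ)².
z_{α/2} = 1.960 (two-sided α = 0.05); z_β = 1.282 (power 90% → β = 0.1).
n = (3.242 × 7.09 / 2.41)² = 90.97
Round up: n = 91.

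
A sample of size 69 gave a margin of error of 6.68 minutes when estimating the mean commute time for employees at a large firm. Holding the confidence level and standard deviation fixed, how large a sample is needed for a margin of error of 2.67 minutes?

Margin of error scales as 1/√n, so n₂ = n₁·(E₁/E₂)².
n₂ = 69 × (6.68/2.67)² = 69 × 6.259 = 431.87
Round up: n₂ = 432.

432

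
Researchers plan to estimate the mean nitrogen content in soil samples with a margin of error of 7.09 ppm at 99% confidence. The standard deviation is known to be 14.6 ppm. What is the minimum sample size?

For a mean, the margin of error is E = z·σ/√n, so n = (zσ/E)².
At 99% confidence, z = 2.576.
n = (2.576 × 14.6 / 7.09)² = 28.14
Round up: n = 29.

n = 29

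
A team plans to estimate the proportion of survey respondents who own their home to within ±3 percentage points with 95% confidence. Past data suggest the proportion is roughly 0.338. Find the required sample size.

n = 956

For a proportion with margin E = 0.03 at 95% confidence, z = 1.960.
n = p̂(1−p̂)(z/E)² = 0.338 × 0.662 × (1.960/0.03)² = 955.09
Round up: n = 956.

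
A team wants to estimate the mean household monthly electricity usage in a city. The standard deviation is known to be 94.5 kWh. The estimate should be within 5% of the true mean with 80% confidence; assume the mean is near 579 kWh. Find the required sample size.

n = 18

For a mean, the margin of error is E = z·σ/√n, so n = (zσ/E)².
At 80% confidence, z = 1.282.
E = 5% of 579 = 28.95 kWh.
n = (1.282 × 94.5 / 28.95)² = 17.51
Round up: n = 18.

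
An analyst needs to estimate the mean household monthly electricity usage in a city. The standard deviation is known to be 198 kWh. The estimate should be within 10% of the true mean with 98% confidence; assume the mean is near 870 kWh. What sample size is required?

For a mean, the margin of error is E = z·σ/√n, so n = (zσ/E)².
At 98% confidence, z = 2.326.
E = 10% of 870 = 87 kWh.
n = (2.326 × 198 / 87)² = 28.02
Round up: n = 29.

n = 29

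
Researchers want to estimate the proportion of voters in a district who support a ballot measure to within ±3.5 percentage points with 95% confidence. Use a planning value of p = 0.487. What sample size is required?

784

For a proportion with margin E = 0.035 at 95% confidence, z = 1.960.
n = p̂(1−p̂)(z/E)² = 0.487 × 0.513 × (1.960/0.035)² = 783.47
Round up: n = 784.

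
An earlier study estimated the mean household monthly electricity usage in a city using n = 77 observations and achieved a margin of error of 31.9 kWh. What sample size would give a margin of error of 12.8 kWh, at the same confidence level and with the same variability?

Margin of error scales as 1/√n, so n₂ = n₁·(E₁/E₂)².
n₂ = 77 × (31.9/12.8)² = 77 × 6.211 = 478.25
Round up: n₂ = 479.

479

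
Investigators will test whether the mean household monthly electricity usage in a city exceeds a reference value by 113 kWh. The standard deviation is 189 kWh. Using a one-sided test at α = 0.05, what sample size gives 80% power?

18

For a one-sample z-test, n = ((z_α + z_β)·σ/δ)².
z_α = 1.645 (one-sided α = 0.05); z_β = 0.842 (power 80% → β = 0.2).
n = (2.487 × 189 / 113)² = 17.30
Round up: n = 18.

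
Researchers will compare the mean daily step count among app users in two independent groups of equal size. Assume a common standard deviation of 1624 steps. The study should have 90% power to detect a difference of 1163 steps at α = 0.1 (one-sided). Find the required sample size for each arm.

For two equal groups, n per group = 2·((z_α + z_β)·σ/δ)².
z_α = 1.282; z_β = 1.282 (power 90%).
n = 2 × (2.564 × 1624 / 1163)² = 2 × 12.82 = 25.64
Round up: n = 26 per group.

26 per group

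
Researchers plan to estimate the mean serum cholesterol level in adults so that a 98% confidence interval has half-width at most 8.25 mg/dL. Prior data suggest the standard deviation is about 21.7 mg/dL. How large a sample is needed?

For a mean, the margin of error is E = z·σ/√n, so n = (zσ/E)².
At 98% confidence, z = 2.326.
n = (2.326 × 21.7 / 8.25)² = 37.43
Round up: n = 38.

n = 38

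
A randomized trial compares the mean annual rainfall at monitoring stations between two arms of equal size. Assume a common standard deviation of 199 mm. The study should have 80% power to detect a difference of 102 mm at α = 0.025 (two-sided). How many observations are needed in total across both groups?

For two equal groups, n per group = 2·((z_{α/2} + z_β)·σ/δ)².
z_{α/2} = 2.241; z_β = 0.842 (power 80%).
n = 2 × (3.083 × 199 / 102)² = 2 × 36.18 = 72.36
Round up: n = 73 per group.
Total across both groups: 2 × 73 = 146.

146 total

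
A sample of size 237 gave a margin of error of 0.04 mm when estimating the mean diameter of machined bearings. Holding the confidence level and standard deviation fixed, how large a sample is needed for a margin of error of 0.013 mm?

Margin of error scales as 1/√n, so n₂ = n₁·(E₁/E₂)².
n₂ = 237 × (0.04/0.013)² = 237 × 9.467 = 2243.68
Round up: n₂ = 2244.

2244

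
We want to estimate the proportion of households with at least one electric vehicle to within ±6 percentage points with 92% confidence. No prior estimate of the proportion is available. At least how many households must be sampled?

For a proportion with margin E = 0.06 at 92% confidence, z = 1.751.
With no prior estimate, use p = 0.5, which maximizes p(1−p) at 0.25.
n = 0.25 × (z/E)² = 0.25 × (1.751/0.06)² = 212.92
Round up: n = 213.

213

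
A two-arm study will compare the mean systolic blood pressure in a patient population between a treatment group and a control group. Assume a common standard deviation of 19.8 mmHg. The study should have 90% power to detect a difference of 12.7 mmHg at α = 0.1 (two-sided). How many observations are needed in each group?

For two equal groups, n per group = 2·((z_{α/2} + z_β)·σ/δ)².
z_{α/2} = 1.645; z_β = 1.282 (power 90%).
n = 2 × (2.927 × 19.8 / 12.7)² = 2 × 20.82 = 41.64
Round up: n = 42 per group.

42 per group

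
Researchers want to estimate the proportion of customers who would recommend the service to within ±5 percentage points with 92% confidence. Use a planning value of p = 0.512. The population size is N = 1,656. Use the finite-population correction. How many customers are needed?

259

For a proportion with margin E = 0.05 at 92% confidence, z = 1.751.
n = p̂(1−p̂)(z/E)² = 0.512 × 0.488 × (1.751/0.05)² = 306.42 — call this n₀.
Finite-population correction with N = 1,656: n = n₀ / (1 + (n₀−1)/N) = 306.42 / 1.184 = 258.80
Round up: n = 259.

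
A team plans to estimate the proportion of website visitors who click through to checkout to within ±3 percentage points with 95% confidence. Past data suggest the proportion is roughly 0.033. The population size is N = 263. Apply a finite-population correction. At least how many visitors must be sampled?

For a proportion with margin E = 0.03 at 95% confidence, z = 1.960.
n = p̂(1−p̂)(z/E)² = 0.033 × 0.967 × (1.960/0.03)² = 136.21 — call this n₀.
Finite-population correction with N = 263: n = n₀ / (1 + (n₀−1)/N) = 136.21 / 1.514 = 89.97
Round up: n = 90.

90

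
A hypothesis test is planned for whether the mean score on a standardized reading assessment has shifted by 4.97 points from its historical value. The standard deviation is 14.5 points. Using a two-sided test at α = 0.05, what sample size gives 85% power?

77

For a one-sample z-test, n = ((z_{α/2} + z_β)·σ/δ)².
z_{α/2} = 1.960 (two-sided α = 0.05); z_β = 1.036 (power 85% → β = 0.15).
n = (2.996 × 14.5 / 4.97)² = 76.40
Round up: n = 77.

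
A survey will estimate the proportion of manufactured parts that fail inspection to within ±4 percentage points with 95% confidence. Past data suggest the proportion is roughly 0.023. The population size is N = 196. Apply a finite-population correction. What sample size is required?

For a proportion with margin E = 0.04 at 95% confidence, z = 1.960.
n = p̂(1−p̂)(z/E)² = 0.023 × 0.977 × (1.960/0.04)² = 53.95 — call this n₀.
Finite-population correction with N = 196: n = n₀ / (1 + (n₀−1)/N) = 53.95 / 1.27 = 42.48
Round up: n = 43.

43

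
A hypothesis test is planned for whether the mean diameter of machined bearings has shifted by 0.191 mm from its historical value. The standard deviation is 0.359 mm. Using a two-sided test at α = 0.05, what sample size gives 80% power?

For a one-sample z-test, n = ((z_{α/2} + z_β)·σ/δ)².
z_{α/2} = 1.960 (two-sided α = 0.05); z_β = 0.842 (power 80% → β = 0.2).
n = (2.802 × 0.359 / 0.191)² = 27.74
Round up: n = 28.

28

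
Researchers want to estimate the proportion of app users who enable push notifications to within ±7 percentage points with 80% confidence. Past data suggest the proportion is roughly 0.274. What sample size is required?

For a proportion with margin E = 0.07 at 80% confidence, z = 1.282.
n = p̂(1−p̂)(z/E)² = 0.274 × 0.726 × (1.282/0.07)² = 66.72
Round up: n = 67.

67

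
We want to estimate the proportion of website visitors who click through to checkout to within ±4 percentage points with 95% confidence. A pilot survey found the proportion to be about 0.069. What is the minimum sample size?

155

For a proportion with margin E = 0.04 at 95% confidence, z = 1.960.
n = p̂(1−p̂)(z/E)² = 0.069 × 0.931 × (1.960/0.04)² = 154.24
Round up: n = 155.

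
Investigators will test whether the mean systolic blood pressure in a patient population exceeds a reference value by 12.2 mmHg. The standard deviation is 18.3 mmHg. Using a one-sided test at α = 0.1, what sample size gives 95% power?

n = 20

For a one-sample z-test, n = ((z_α + z_β)·σ/δ)².
z_α = 1.282 (one-sided α = 0.1); z_β = 1.645 (power 95% → β = 0.05).
n = (2.927 × 18.3 / 12.2)² = 19.28
Round up: n = 20.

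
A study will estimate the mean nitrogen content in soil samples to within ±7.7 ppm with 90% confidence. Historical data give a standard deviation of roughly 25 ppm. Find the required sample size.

For a mean, the margin of error is E = z·σ/√n, so n = (zσ/E)².
At 90% confidence, z = 1.645.
n = (1.645 × 25 / 7.7)² = 28.53
Round up: n = 29.

29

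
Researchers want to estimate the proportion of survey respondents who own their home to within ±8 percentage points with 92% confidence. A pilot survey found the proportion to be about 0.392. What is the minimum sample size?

For a proportion with margin E = 0.08 at 92% confidence, z = 1.751.
n = p̂(1−p̂)(z/E)² = 0.392 × 0.608 × (1.751/0.08)² = 114.18
Round up: n = 115.

115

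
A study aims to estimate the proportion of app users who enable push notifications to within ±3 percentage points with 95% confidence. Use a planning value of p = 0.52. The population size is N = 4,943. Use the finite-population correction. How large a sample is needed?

877

For a proportion with margin E = 0.03 at 95% confidence, z = 1.960.
n = p̂(1−p̂)(z/E)² = 0.52 × 0.48 × (1.960/0.03)² = 1065.40 — call this n₀.
Finite-population correction with N = 4,943: n = n₀ / (1 + (n₀−1)/N) = 1065.40 / 1.215 = 876.87
Round up: n = 877.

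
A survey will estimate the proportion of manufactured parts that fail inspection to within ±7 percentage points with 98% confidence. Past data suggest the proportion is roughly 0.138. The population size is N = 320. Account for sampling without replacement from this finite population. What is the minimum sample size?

For a proportion with margin E = 0.07 at 98% confidence, z = 2.326.
n = p̂(1−p̂)(z/E)² = 0.138 × 0.862 × (2.326/0.07)² = 131.34 — call this n₀.
Finite-population correction with N = 320: n = n₀ / (1 + (n₀−1)/N) = 131.34 / 1.407 = 93.35
Round up: n = 94.

94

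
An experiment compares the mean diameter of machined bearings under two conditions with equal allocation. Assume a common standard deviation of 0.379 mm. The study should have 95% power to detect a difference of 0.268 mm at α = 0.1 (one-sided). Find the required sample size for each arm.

35 per group

For two equal groups, n per group = 2·((z_α + z_β)·σ/δ)².
z_α = 1.282; z_β = 1.645 (power 95%).
n = 2 × (2.927 × 0.379 / 0.268)² = 2 × 17.13 = 34.26
Round up: n = 35 per group.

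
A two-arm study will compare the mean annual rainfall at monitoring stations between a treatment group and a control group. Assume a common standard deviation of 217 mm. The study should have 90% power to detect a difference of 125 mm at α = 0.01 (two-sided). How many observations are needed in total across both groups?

For two equal groups, n per group = 2·((z_{α/2} + z_β)·σ/δ)².
z_{α/2} = 2.576; z_β = 1.282 (power 90%).
n = 2 × (3.858 × 217 / 125)² = 2 × 44.86 = 89.72
Round up: n = 90 per group.
Total across both groups: 2 × 90 = 180.

180 total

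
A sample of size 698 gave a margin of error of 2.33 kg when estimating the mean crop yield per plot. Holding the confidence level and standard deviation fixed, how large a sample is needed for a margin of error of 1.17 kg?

2769

Margin of error scales as 1/√n, so n₂ = n₁·(E₁/E₂)².
n₂ = 698 × (2.33/1.17)² = 698 × 3.966 = 2768.27
Round up: n₂ = 2769.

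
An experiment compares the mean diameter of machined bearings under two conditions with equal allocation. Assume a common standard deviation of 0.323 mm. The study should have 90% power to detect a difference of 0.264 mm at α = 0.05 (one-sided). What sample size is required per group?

26 per group

For two equal groups, n per group = 2·((z_α + z_β)·σ/δ)².
z_α = 1.645; z_β = 1.282 (power 90%).
n = 2 × (2.927 × 0.323 / 0.264)² = 2 × 12.82 = 25.64
Round up: n = 26 per group.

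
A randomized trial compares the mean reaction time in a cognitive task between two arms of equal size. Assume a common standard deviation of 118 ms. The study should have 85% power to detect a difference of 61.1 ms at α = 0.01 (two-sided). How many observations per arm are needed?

98 per group

For two equal groups, n per group = 2·((z_{α/2} + z_β)·σ/δ)².
z_{α/2} = 2.576; z_β = 1.036 (power 85%).
n = 2 × (3.612 × 118 / 61.1)² = 2 × 48.66 = 97.32
Round up: n = 98 per group.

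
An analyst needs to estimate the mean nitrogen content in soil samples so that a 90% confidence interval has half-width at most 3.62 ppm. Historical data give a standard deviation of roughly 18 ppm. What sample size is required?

67

For a mean, the margin of error is E = z·σ/√n, so n = (zσ/E)².
At 90% confidence, z = 1.645.
n = (1.645 × 18 / 3.62)² = 66.91
Round up: n = 67.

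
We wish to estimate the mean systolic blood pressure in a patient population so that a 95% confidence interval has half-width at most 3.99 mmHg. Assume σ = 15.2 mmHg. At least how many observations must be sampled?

For a mean, the margin of error is E = z·σ/√n, so n = (zσ/E)².
At 95% confidence, z = 1.960.
n = (1.960 × 15.2 / 3.99)² = 55.75
Round up: n = 56.

56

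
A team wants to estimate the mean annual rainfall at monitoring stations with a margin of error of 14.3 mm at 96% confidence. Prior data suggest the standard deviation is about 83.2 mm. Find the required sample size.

n = 143

For a mean, the margin of error is E = z·σ/√n, so n = (zσ/E)².
At 96% confidence, z = 2.054.
n = (2.054 × 83.2 / 14.3)² = 142.82
Round up: n = 143.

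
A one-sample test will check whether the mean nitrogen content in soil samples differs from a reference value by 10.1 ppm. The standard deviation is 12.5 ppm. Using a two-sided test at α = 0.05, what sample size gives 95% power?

n = 20

For a one-sample z-test, n = ((z_{α/2} + z_β)·σ/δ)².
z_{α/2} = 1.960 (two-sided α = 0.05); z_β = 1.645 (power 95% → β = 0.05).
n = (3.605 × 12.5 / 10.1)² = 19.91
Round up: n = 20.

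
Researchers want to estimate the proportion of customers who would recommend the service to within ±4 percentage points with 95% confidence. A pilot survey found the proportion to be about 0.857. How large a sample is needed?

For a proportion with margin E = 0.04 at 95% confidence, z = 1.960.
n = p̂(1−p̂)(z/E)² = 0.857 × 0.143 × (1.960/0.04)² = 294.24
Round up: n = 295.

295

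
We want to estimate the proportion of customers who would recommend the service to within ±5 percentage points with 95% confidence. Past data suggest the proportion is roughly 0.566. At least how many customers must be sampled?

378

For a proportion with margin E = 0.05 at 95% confidence, z = 1.960.
n = p̂(1−p̂)(z/E)² = 0.566 × 0.434 × (1.960/0.05)² = 377.47
Round up: n = 378.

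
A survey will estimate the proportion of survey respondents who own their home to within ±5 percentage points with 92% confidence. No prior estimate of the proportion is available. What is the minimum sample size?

307

For a proportion with margin E = 0.05 at 92% confidence, z = 1.751.
With no prior estimate, use p = 0.5, which maximizes p(1−p) at 0.25.
n = 0.25 × (z/E)² = 0.25 × (1.751/0.05)² = 306.60
Round up: n = 307.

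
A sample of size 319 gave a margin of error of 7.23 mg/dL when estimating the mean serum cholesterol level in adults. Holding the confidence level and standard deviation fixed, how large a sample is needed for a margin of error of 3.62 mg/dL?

Margin of error scales as 1/√n, so n₂ = n₁·(E₁/E₂)².
n₂ = 319 × (7.23/3.62)² = 319 × 3.989 = 1272.49
Round up: n₂ = 1273.

1273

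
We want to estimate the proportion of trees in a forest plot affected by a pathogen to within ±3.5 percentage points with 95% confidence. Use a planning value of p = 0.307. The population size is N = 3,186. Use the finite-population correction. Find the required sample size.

For a proportion with margin E = 0.035 at 95% confidence, z = 1.960.
n = p̂(1−p̂)(z/E)² = 0.307 × 0.693 × (1.960/0.035)² = 667.19 — call this n₀.
Finite-population correction with N = 3,186: n = n₀ / (1 + (n₀−1)/N) = 667.19 / 1.209 = 551.85
Round up: n = 552.

552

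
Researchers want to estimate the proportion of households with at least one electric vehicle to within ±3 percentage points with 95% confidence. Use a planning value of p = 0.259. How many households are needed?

For a proportion with margin E = 0.03 at 95% confidence, z = 1.960.
n = p̂(1−p̂)(z/E)² = 0.259 × 0.741 × (1.960/0.03)² = 819.20
Round up: n = 820.

820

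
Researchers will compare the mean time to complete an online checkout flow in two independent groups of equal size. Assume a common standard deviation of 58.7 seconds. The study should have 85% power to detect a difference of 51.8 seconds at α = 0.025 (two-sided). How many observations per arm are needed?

For two equal groups, n per group = 2·((z_{α/2} + z_β)·σ/δ)².
z_{α/2} = 2.241; z_β = 1.036 (power 85%).
n = 2 × (3.277 × 58.7 / 51.8)² = 2 × 13.79 = 27.58
Round up: n = 28 per group.

28 per group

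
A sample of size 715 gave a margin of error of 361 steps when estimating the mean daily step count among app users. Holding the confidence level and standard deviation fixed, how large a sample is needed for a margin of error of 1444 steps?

Margin of error scales as 1/√n, so n₂ = n₁·(E₁/E₂)².
n₂ = 715 × (361/1444)² = 715 × 0.0625 = 44.69
Round up: n₂ = 45.

45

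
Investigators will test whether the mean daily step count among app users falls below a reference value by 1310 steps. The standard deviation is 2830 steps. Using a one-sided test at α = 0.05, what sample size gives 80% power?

n = 29

For a one-sample z-test, n = ((z_α + z_β)·σ/δ)².
z_α = 1.645 (one-sided α = 0.05); z_β = 0.842 (power 80% → β = 0.2).
n = (2.487 × 2830 / 1310)² = 28.87
Round up: n = 29.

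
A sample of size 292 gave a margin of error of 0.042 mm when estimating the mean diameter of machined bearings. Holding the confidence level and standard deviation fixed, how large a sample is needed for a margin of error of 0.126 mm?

33

Margin of error scales as 1/√n, so n₂ = n₁·(E₁/E₂)².
n₂ = 292 × (0.042/0.126)² = 292 × 0.1111 = 32.44
Round up: n₂ = 33.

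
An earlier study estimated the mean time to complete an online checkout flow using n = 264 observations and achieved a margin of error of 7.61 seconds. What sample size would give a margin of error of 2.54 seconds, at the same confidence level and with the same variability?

2370

Margin of error scales as 1/√n, so n₂ = n₁·(E₁/E₂)².
n₂ = 264 × (7.61/2.54)² = 264 × 8.976 = 2369.66
Round up: n₂ = 2370.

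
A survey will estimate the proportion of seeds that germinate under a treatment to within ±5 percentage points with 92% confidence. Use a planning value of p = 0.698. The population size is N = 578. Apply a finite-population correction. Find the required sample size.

n = 179

For a proportion with margin E = 0.05 at 92% confidence, z = 1.751.
n = p̂(1−p̂)(z/E)² = 0.698 × 0.302 × (1.751/0.05)² = 258.52 — call this n₀.
Finite-population correction with N = 578: n = n₀ / (1 + (n₀−1)/N) = 258.52 / 1.446 = 178.78
Round up: n = 179.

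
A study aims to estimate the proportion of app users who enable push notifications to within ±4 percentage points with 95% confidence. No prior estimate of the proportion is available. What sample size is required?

For a proportion with margin E = 0.04 at 95% confidence, z = 1.960.
With no prior estimate, use p = 0.5, which maximizes p(1−p) at 0.25.
n = 0.25 × (z/E)² = 0.25 × (1.960/0.04)² = 600.25
Round up: n = 601.

601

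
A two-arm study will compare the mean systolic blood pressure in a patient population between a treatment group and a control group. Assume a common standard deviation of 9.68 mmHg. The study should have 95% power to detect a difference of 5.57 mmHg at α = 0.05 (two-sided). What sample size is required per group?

79 per group

For two equal groups, n per group = 2·((z_{α/2} + z_β)·σ/δ)².
z_{α/2} = 1.960; z_β = 1.645 (power 95%).
n = 2 × (3.605 × 9.68 / 5.57)² = 2 × 39.25 = 78.50
Round up: n = 79 per group.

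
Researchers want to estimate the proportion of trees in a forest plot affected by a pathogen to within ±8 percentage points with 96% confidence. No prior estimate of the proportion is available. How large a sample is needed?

165

For a proportion with margin E = 0.08 at 96% confidence, z = 2.054.
With no prior estimate, use p = 0.5, which maximizes p(1−p) at 0.25.
n = 0.25 × (z/E)² = 0.25 × (2.054/0.08)² = 164.80
Round up: n = 165.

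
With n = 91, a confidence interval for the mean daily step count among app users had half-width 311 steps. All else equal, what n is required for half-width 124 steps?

573

Margin of error scales as 1/√n, so n₂ = n₁·(E₁/E₂)².
n₂ = 91 × (311/124)² = 91 × 6.29 = 572.39
Round up: n₂ = 573.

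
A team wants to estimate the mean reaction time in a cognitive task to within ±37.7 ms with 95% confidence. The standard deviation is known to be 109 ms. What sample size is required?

For a mean, the margin of error is E = z·σ/√n, so n = (zσ/E)².
At 95% confidence, z = 1.960.
n = (1.960 × 109 / 37.7)² = 32.11
Round up: n = 33.

33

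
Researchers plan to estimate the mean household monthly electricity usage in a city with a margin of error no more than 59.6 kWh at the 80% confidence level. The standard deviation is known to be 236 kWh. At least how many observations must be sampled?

n = 26

For a mean, the margin of error is E = z·σ/√n, so n = (zσ/E)².
At 80% confidence, z = 1.282.
n = (1.282 × 236 / 59.6)² = 25.77
Round up: n = 26.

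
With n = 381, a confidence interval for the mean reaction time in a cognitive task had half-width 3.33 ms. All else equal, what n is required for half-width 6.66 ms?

96

Margin of error scales as 1/√n, so n₂ = n₁·(E₁/E₂)².
n₂ = 381 × (3.33/6.66)² = 381 × 0.25 = 95.25
Round up: n₂ = 96.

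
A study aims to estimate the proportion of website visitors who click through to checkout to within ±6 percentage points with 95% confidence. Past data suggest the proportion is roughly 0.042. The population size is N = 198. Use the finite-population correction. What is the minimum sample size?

n = 36

For a proportion with margin E = 0.06 at 95% confidence, z = 1.960.
n = p̂(1−p̂)(z/E)² = 0.042 × 0.958 × (1.960/0.06)² = 42.94 — call this n₀.
Finite-population correction with N = 198: n = n₀ / (1 + (n₀−1)/N) = 42.94 / 1.212 = 35.43
Round up: n = 36.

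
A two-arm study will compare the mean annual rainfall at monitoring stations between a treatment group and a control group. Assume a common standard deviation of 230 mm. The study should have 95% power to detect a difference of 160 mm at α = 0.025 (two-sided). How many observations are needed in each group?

For two equal groups, n per group = 2·((z_{α/2} + z_β)·σ/δ)².
z_{α/2} = 2.241; z_β = 1.645 (power 95%).
n = 2 × (3.886 × 230 / 160)² = 2 × 31.20 = 62.40
Round up: n = 63 per group.

63 per group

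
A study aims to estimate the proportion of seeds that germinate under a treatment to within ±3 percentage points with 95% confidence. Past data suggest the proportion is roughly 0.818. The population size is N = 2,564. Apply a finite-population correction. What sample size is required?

For a proportion with margin E = 0.03 at 95% confidence, z = 1.960.
n = p̂(1−p̂)(z/E)² = 0.818 × 0.182 × (1.960/0.03)² = 635.47 — call this n₀.
Finite-population correction with N = 2,564: n = n₀ / (1 + (n₀−1)/N) = 635.47 / 1.247 = 509.60
Round up: n = 510.

510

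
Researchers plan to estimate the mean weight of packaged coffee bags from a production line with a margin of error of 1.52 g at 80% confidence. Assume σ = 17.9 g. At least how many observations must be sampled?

228

For a mean, the margin of error is E = z·σ/√n, so n = (zσ/E)².
At 80% confidence, z = 1.282.
n = (1.282 × 17.9 / 1.52)² = 227.93
Round up: n = 228.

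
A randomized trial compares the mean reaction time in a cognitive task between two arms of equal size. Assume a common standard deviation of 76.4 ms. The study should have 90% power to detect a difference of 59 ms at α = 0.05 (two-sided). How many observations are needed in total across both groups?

For two equal groups, n per group = 2·((z_{α/2} + z_β)·σ/δ)².
z_{α/2} = 1.960; z_β = 1.282 (power 90%).
n = 2 × (3.242 × 76.4 / 59)² = 2 × 17.62 = 35.24
Round up: n = 36 per group.
Total across both groups: 2 × 36 = 72.

72 total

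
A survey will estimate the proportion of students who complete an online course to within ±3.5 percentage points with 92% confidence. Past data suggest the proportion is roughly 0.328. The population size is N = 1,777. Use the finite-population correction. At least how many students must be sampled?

For a proportion with margin E = 0.035 at 92% confidence, z = 1.751.
n = p̂(1−p̂)(z/E)² = 0.328 × 0.672 × (1.751/0.035)² = 551.67 — call this n₀.
Finite-population correction with N = 1,777: n = n₀ / (1 + (n₀−1)/N) = 551.67 / 1.31 = 421.12
Round up: n = 422.

n = 422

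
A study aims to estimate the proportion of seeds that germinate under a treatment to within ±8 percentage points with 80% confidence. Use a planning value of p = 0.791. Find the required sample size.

For a proportion with margin E = 0.08 at 80% confidence, z = 1.282.
n = p̂(1−p̂)(z/E)² = 0.791 × 0.209 × (1.282/0.08)² = 42.45
Round up: n = 43.

43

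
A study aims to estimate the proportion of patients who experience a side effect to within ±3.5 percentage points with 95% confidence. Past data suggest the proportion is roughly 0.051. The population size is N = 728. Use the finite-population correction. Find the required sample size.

For a proportion with margin E = 0.035 at 95% confidence, z = 1.960.
n = p̂(1−p̂)(z/E)² = 0.051 × 0.949 × (1.960/0.035)² = 151.78 — call this n₀.
Finite-population correction with N = 728: n = n₀ / (1 + (n₀−1)/N) = 151.78 / 1.207 = 125.75
Round up: n = 126.

126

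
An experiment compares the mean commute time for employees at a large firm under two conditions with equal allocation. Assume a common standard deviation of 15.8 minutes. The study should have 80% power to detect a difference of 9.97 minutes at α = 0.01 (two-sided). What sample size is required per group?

59 per group

For two equal groups, n per group = 2·((z_{α/2} + z_β)·σ/δ)².
z_{α/2} = 2.576; z_β = 0.842 (power 80%).
n = 2 × (3.418 × 15.8 / 9.97)² = 2 × 29.34 = 58.68
Round up: n = 59 per group.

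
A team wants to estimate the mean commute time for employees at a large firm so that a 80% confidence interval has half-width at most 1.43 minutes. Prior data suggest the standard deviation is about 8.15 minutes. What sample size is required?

For a mean, the margin of error is E = z·σ/√n, so n = (zσ/E)².
At 80% confidence, z = 1.282.
n = (1.282 × 8.15 / 1.43)² = 53.38
Round up: n = 54.

54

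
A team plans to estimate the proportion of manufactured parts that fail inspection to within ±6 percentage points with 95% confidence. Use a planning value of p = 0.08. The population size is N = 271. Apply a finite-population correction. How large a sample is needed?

62

For a proportion with margin E = 0.06 at 95% confidence, z = 1.960.
n = p̂(1−p̂)(z/E)² = 0.08 × 0.92 × (1.960/0.06)² = 78.54 — call this n₀.
Finite-population correction with N = 271: n = n₀ / (1 + (n₀−1)/N) = 78.54 / 1.286 = 61.07
Round up: n = 62.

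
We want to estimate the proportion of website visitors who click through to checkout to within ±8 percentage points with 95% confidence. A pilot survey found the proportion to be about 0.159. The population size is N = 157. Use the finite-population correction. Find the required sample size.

54

For a proportion with margin E = 0.08 at 95% confidence, z = 1.960.
n = p̂(1−p̂)(z/E)² = 0.159 × 0.841 × (1.960/0.08)² = 80.26 — call this n₀.
Finite-population correction with N = 157: n = n₀ / (1 + (n₀−1)/N) = 80.26 / 1.505 = 53.33
Round up: n = 54.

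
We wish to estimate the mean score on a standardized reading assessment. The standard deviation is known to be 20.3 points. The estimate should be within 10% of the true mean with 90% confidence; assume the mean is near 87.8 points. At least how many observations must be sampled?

15

For a mean, the margin of error is E = z·σ/√n, so n = (zσ/E)².
At 90% confidence, z = 1.645.
E = 10% of 87.8 = 8.78 points.
n = (1.645 × 20.3 / 8.78)² = 14.47
Round up: n = 15.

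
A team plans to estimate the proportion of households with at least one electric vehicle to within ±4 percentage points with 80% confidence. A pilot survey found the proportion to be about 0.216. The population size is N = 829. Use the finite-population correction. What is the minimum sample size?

144

For a proportion with margin E = 0.04 at 80% confidence, z = 1.282.
n = p̂(1−p̂)(z/E)² = 0.216 × 0.784 × (1.282/0.04)² = 173.95 — call this n₀.
Finite-population correction with N = 829: n = n₀ / (1 + (n₀−1)/N) = 173.95 / 1.209 = 143.88
Round up: n = 144.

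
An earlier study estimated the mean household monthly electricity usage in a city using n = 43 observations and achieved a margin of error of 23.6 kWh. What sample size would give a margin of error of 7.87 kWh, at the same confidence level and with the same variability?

Margin of error scales as 1/√n, so n₂ = n₁·(E₁/E₂)².
n₂ = 43 × (23.6/7.87)² = 43 × 8.992 = 386.66
Round up: n₂ = 387.

n = 387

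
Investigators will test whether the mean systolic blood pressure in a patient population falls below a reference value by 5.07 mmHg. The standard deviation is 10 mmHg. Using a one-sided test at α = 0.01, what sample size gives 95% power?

62

For a one-sample z-test, n = ((z_α + z_β)·σ/δ)².
z_α = 2.326 (one-sided α = 0.01); z_β = 1.645 (power 95% → β = 0.05).
n = (3.971 × 10 / 5.07)² = 61.35
Round up: n = 62.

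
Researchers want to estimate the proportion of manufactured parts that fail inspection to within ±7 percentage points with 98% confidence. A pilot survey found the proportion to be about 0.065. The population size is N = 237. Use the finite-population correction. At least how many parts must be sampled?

53

For a proportion with margin E = 0.07 at 98% confidence, z = 2.326.
n = p̂(1−p̂)(z/E)² = 0.065 × 0.935 × (2.326/0.07)² = 67.10 — call this n₀.
Finite-population correction with N = 237: n = n₀ / (1 + (n₀−1)/N) = 67.10 / 1.279 = 52.46
Round up: n = 53.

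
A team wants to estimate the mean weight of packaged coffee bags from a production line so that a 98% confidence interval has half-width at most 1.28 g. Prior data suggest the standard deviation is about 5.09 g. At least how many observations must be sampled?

For a mean, the margin of error is E = z·σ/√n, so n = (zσ/E)².
At 98% confidence, z = 2.326.
n = (2.326 × 5.09 / 1.28)² = 85.55
Round up: n = 86.

n = 86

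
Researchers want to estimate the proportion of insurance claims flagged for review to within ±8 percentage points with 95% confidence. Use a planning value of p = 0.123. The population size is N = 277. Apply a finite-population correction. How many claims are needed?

For a proportion with margin E = 0.08 at 95% confidence, z = 1.960.
n = p̂(1−p̂)(z/E)² = 0.123 × 0.877 × (1.960/0.08)² = 64.75 — call this n₀.
Finite-population correction with N = 277: n = n₀ / (1 + (n₀−1)/N) = 64.75 / 1.23 = 52.64
Round up: n = 53.

n = 53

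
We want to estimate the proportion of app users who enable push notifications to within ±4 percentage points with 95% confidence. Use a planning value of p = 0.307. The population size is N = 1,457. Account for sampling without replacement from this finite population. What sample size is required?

For a proportion with margin E = 0.04 at 95% confidence, z = 1.960.
n = p̂(1−p̂)(z/E)² = 0.307 × 0.693 × (1.960/0.04)² = 510.82 — call this n₀.
Finite-population correction with N = 1,457: n = n₀ / (1 + (n₀−1)/N) = 510.82 / 1.35 = 378.39
Round up: n = 379.

379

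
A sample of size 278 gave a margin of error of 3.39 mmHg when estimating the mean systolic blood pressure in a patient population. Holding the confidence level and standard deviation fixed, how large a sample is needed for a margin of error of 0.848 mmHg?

Margin of error scales as 1/√n, so n₂ = n₁·(E₁/E₂)².
n₂ = 278 × (3.39/0.848)² = 278 × 15.98 = 4442.44
Round up: n₂ = 4443.

4443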